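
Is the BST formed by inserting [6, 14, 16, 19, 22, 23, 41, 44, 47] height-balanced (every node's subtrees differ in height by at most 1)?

Tree (level-order array): [6, None, 14, None, 16, None, 19, None, 22, None, 23, None, 41, None, 44, None, 47]
Definition: a tree is height-balanced if, at every node, |h(left) - h(right)| <= 1 (empty subtree has height -1).
Bottom-up per-node check:
  node 47: h_left=-1, h_right=-1, diff=0 [OK], height=0
  node 44: h_left=-1, h_right=0, diff=1 [OK], height=1
  node 41: h_left=-1, h_right=1, diff=2 [FAIL (|-1-1|=2 > 1)], height=2
  node 23: h_left=-1, h_right=2, diff=3 [FAIL (|-1-2|=3 > 1)], height=3
  node 22: h_left=-1, h_right=3, diff=4 [FAIL (|-1-3|=4 > 1)], height=4
  node 19: h_left=-1, h_right=4, diff=5 [FAIL (|-1-4|=5 > 1)], height=5
  node 16: h_left=-1, h_right=5, diff=6 [FAIL (|-1-5|=6 > 1)], height=6
  node 14: h_left=-1, h_right=6, diff=7 [FAIL (|-1-6|=7 > 1)], height=7
  node 6: h_left=-1, h_right=7, diff=8 [FAIL (|-1-7|=8 > 1)], height=8
Node 41 violates the condition: |-1 - 1| = 2 > 1.
Result: Not balanced


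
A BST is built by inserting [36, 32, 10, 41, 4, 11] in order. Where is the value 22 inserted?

Starting tree (level order): [36, 32, 41, 10, None, None, None, 4, 11]
Insertion path: 36 -> 32 -> 10 -> 11
Result: insert 22 as right child of 11
Final tree (level order): [36, 32, 41, 10, None, None, None, 4, 11, None, None, None, 22]


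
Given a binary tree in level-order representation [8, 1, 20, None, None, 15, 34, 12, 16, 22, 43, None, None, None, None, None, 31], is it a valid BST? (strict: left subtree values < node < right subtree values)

Level-order array: [8, 1, 20, None, None, 15, 34, 12, 16, 22, 43, None, None, None, None, None, 31]
Validate using subtree bounds (lo, hi): at each node, require lo < value < hi,
then recurse left with hi=value and right with lo=value.
Preorder trace (stopping at first violation):
  at node 8 with bounds (-inf, +inf): OK
  at node 1 with bounds (-inf, 8): OK
  at node 20 with bounds (8, +inf): OK
  at node 15 with bounds (8, 20): OK
  at node 12 with bounds (8, 15): OK
  at node 16 with bounds (15, 20): OK
  at node 34 with bounds (20, +inf): OK
  at node 22 with bounds (20, 34): OK
  at node 31 with bounds (22, 34): OK
  at node 43 with bounds (34, +inf): OK
No violation found at any node.
Result: Valid BST


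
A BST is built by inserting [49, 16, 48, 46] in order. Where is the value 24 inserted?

Starting tree (level order): [49, 16, None, None, 48, 46]
Insertion path: 49 -> 16 -> 48 -> 46
Result: insert 24 as left child of 46
Final tree (level order): [49, 16, None, None, 48, 46, None, 24]


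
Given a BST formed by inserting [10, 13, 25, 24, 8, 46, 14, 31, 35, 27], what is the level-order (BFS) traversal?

Tree insertion order: [10, 13, 25, 24, 8, 46, 14, 31, 35, 27]
Tree (level-order array): [10, 8, 13, None, None, None, 25, 24, 46, 14, None, 31, None, None, None, 27, 35]
BFS from the root, enqueuing left then right child of each popped node:
  queue [10] -> pop 10, enqueue [8, 13], visited so far: [10]
  queue [8, 13] -> pop 8, enqueue [none], visited so far: [10, 8]
  queue [13] -> pop 13, enqueue [25], visited so far: [10, 8, 13]
  queue [25] -> pop 25, enqueue [24, 46], visited so far: [10, 8, 13, 25]
  queue [24, 46] -> pop 24, enqueue [14], visited so far: [10, 8, 13, 25, 24]
  queue [46, 14] -> pop 46, enqueue [31], visited so far: [10, 8, 13, 25, 24, 46]
  queue [14, 31] -> pop 14, enqueue [none], visited so far: [10, 8, 13, 25, 24, 46, 14]
  queue [31] -> pop 31, enqueue [27, 35], visited so far: [10, 8, 13, 25, 24, 46, 14, 31]
  queue [27, 35] -> pop 27, enqueue [none], visited so far: [10, 8, 13, 25, 24, 46, 14, 31, 27]
  queue [35] -> pop 35, enqueue [none], visited so far: [10, 8, 13, 25, 24, 46, 14, 31, 27, 35]
Result: [10, 8, 13, 25, 24, 46, 14, 31, 27, 35]


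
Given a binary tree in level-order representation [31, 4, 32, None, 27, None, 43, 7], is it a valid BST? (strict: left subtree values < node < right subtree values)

Level-order array: [31, 4, 32, None, 27, None, 43, 7]
Validate using subtree bounds (lo, hi): at each node, require lo < value < hi,
then recurse left with hi=value and right with lo=value.
Preorder trace (stopping at first violation):
  at node 31 with bounds (-inf, +inf): OK
  at node 4 with bounds (-inf, 31): OK
  at node 27 with bounds (4, 31): OK
  at node 7 with bounds (4, 27): OK
  at node 32 with bounds (31, +inf): OK
  at node 43 with bounds (32, +inf): OK
No violation found at any node.
Result: Valid BST


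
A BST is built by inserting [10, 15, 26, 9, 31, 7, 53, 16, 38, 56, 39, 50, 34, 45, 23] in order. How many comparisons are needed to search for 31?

Search path for 31: 10 -> 15 -> 26 -> 31
Found: True
Comparisons: 4


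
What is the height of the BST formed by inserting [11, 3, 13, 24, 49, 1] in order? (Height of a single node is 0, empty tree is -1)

Insertion order: [11, 3, 13, 24, 49, 1]
Tree (level-order array): [11, 3, 13, 1, None, None, 24, None, None, None, 49]
Compute height bottom-up (empty subtree = -1):
  height(1) = 1 + max(-1, -1) = 0
  height(3) = 1 + max(0, -1) = 1
  height(49) = 1 + max(-1, -1) = 0
  height(24) = 1 + max(-1, 0) = 1
  height(13) = 1 + max(-1, 1) = 2
  height(11) = 1 + max(1, 2) = 3
Height = 3


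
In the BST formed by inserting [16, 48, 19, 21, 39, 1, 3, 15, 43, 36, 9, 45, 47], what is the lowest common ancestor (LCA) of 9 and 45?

Tree insertion order: [16, 48, 19, 21, 39, 1, 3, 15, 43, 36, 9, 45, 47]
Tree (level-order array): [16, 1, 48, None, 3, 19, None, None, 15, None, 21, 9, None, None, 39, None, None, 36, 43, None, None, None, 45, None, 47]
In a BST, the LCA of p=9, q=45 is the first node v on the
root-to-leaf path with p <= v <= q (go left if both < v, right if both > v).
Walk from root:
  at 16: 9 <= 16 <= 45, this is the LCA
LCA = 16


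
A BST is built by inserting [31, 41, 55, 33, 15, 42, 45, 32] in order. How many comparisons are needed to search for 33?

Search path for 33: 31 -> 41 -> 33
Found: True
Comparisons: 3


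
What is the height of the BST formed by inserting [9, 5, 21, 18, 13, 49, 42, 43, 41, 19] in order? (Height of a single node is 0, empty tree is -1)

Insertion order: [9, 5, 21, 18, 13, 49, 42, 43, 41, 19]
Tree (level-order array): [9, 5, 21, None, None, 18, 49, 13, 19, 42, None, None, None, None, None, 41, 43]
Compute height bottom-up (empty subtree = -1):
  height(5) = 1 + max(-1, -1) = 0
  height(13) = 1 + max(-1, -1) = 0
  height(19) = 1 + max(-1, -1) = 0
  height(18) = 1 + max(0, 0) = 1
  height(41) = 1 + max(-1, -1) = 0
  height(43) = 1 + max(-1, -1) = 0
  height(42) = 1 + max(0, 0) = 1
  height(49) = 1 + max(1, -1) = 2
  height(21) = 1 + max(1, 2) = 3
  height(9) = 1 + max(0, 3) = 4
Height = 4


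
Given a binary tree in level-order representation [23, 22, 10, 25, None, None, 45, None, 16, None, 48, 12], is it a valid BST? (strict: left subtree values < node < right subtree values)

Level-order array: [23, 22, 10, 25, None, None, 45, None, 16, None, 48, 12]
Validate using subtree bounds (lo, hi): at each node, require lo < value < hi,
then recurse left with hi=value and right with lo=value.
Preorder trace (stopping at first violation):
  at node 23 with bounds (-inf, +inf): OK
  at node 22 with bounds (-inf, 23): OK
  at node 25 with bounds (-inf, 22): VIOLATION
Node 25 violates its bound: not (-inf < 25 < 22).
Result: Not a valid BST


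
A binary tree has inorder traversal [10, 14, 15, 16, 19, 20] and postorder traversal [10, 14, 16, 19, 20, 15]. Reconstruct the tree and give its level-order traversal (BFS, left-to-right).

Inorder:   [10, 14, 15, 16, 19, 20]
Postorder: [10, 14, 16, 19, 20, 15]
Algorithm: postorder visits root last, so walk postorder right-to-left;
each value is the root of the current inorder slice — split it at that
value, recurse on the right subtree first, then the left.
Recursive splits:
  root=15; inorder splits into left=[10, 14], right=[16, 19, 20]
  root=20; inorder splits into left=[16, 19], right=[]
  root=19; inorder splits into left=[16], right=[]
  root=16; inorder splits into left=[], right=[]
  root=14; inorder splits into left=[10], right=[]
  root=10; inorder splits into left=[], right=[]
Reconstructed level-order: [15, 14, 20, 10, 19, 16]


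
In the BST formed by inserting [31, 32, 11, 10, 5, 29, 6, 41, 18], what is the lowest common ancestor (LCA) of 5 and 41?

Tree insertion order: [31, 32, 11, 10, 5, 29, 6, 41, 18]
Tree (level-order array): [31, 11, 32, 10, 29, None, 41, 5, None, 18, None, None, None, None, 6]
In a BST, the LCA of p=5, q=41 is the first node v on the
root-to-leaf path with p <= v <= q (go left if both < v, right if both > v).
Walk from root:
  at 31: 5 <= 31 <= 41, this is the LCA
LCA = 31


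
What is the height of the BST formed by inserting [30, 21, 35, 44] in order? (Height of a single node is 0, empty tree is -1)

Insertion order: [30, 21, 35, 44]
Tree (level-order array): [30, 21, 35, None, None, None, 44]
Compute height bottom-up (empty subtree = -1):
  height(21) = 1 + max(-1, -1) = 0
  height(44) = 1 + max(-1, -1) = 0
  height(35) = 1 + max(-1, 0) = 1
  height(30) = 1 + max(0, 1) = 2
Height = 2


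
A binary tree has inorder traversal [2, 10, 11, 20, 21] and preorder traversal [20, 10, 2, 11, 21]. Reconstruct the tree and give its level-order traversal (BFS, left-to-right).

Inorder:  [2, 10, 11, 20, 21]
Preorder: [20, 10, 2, 11, 21]
Algorithm: preorder visits root first, so consume preorder in order;
for each root, split the current inorder slice at that value into
left-subtree inorder and right-subtree inorder, then recurse.
Recursive splits:
  root=20; inorder splits into left=[2, 10, 11], right=[21]
  root=10; inorder splits into left=[2], right=[11]
  root=2; inorder splits into left=[], right=[]
  root=11; inorder splits into left=[], right=[]
  root=21; inorder splits into left=[], right=[]
Reconstructed level-order: [20, 10, 21, 2, 11]


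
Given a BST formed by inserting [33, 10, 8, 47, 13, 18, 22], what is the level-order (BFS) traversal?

Tree insertion order: [33, 10, 8, 47, 13, 18, 22]
Tree (level-order array): [33, 10, 47, 8, 13, None, None, None, None, None, 18, None, 22]
BFS from the root, enqueuing left then right child of each popped node:
  queue [33] -> pop 33, enqueue [10, 47], visited so far: [33]
  queue [10, 47] -> pop 10, enqueue [8, 13], visited so far: [33, 10]
  queue [47, 8, 13] -> pop 47, enqueue [none], visited so far: [33, 10, 47]
  queue [8, 13] -> pop 8, enqueue [none], visited so far: [33, 10, 47, 8]
  queue [13] -> pop 13, enqueue [18], visited so far: [33, 10, 47, 8, 13]
  queue [18] -> pop 18, enqueue [22], visited so far: [33, 10, 47, 8, 13, 18]
  queue [22] -> pop 22, enqueue [none], visited so far: [33, 10, 47, 8, 13, 18, 22]
Result: [33, 10, 47, 8, 13, 18, 22]


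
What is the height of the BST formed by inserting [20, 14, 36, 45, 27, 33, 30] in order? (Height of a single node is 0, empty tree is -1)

Insertion order: [20, 14, 36, 45, 27, 33, 30]
Tree (level-order array): [20, 14, 36, None, None, 27, 45, None, 33, None, None, 30]
Compute height bottom-up (empty subtree = -1):
  height(14) = 1 + max(-1, -1) = 0
  height(30) = 1 + max(-1, -1) = 0
  height(33) = 1 + max(0, -1) = 1
  height(27) = 1 + max(-1, 1) = 2
  height(45) = 1 + max(-1, -1) = 0
  height(36) = 1 + max(2, 0) = 3
  height(20) = 1 + max(0, 3) = 4
Height = 4


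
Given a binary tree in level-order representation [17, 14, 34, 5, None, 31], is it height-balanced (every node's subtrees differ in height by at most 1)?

Tree (level-order array): [17, 14, 34, 5, None, 31]
Definition: a tree is height-balanced if, at every node, |h(left) - h(right)| <= 1 (empty subtree has height -1).
Bottom-up per-node check:
  node 5: h_left=-1, h_right=-1, diff=0 [OK], height=0
  node 14: h_left=0, h_right=-1, diff=1 [OK], height=1
  node 31: h_left=-1, h_right=-1, diff=0 [OK], height=0
  node 34: h_left=0, h_right=-1, diff=1 [OK], height=1
  node 17: h_left=1, h_right=1, diff=0 [OK], height=2
All nodes satisfy the balance condition.
Result: Balanced


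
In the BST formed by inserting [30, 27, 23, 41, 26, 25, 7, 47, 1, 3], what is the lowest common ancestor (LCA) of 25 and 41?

Tree insertion order: [30, 27, 23, 41, 26, 25, 7, 47, 1, 3]
Tree (level-order array): [30, 27, 41, 23, None, None, 47, 7, 26, None, None, 1, None, 25, None, None, 3]
In a BST, the LCA of p=25, q=41 is the first node v on the
root-to-leaf path with p <= v <= q (go left if both < v, right if both > v).
Walk from root:
  at 30: 25 <= 30 <= 41, this is the LCA
LCA = 30


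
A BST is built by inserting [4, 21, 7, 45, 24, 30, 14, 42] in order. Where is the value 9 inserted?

Starting tree (level order): [4, None, 21, 7, 45, None, 14, 24, None, None, None, None, 30, None, 42]
Insertion path: 4 -> 21 -> 7 -> 14
Result: insert 9 as left child of 14
Final tree (level order): [4, None, 21, 7, 45, None, 14, 24, None, 9, None, None, 30, None, None, None, 42]


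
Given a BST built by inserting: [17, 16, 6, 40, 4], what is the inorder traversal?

Tree insertion order: [17, 16, 6, 40, 4]
Tree (level-order array): [17, 16, 40, 6, None, None, None, 4]
Inorder traversal: [4, 6, 16, 17, 40]


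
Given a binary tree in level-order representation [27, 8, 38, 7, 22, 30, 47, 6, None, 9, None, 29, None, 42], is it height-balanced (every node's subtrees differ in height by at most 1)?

Tree (level-order array): [27, 8, 38, 7, 22, 30, 47, 6, None, 9, None, 29, None, 42]
Definition: a tree is height-balanced if, at every node, |h(left) - h(right)| <= 1 (empty subtree has height -1).
Bottom-up per-node check:
  node 6: h_left=-1, h_right=-1, diff=0 [OK], height=0
  node 7: h_left=0, h_right=-1, diff=1 [OK], height=1
  node 9: h_left=-1, h_right=-1, diff=0 [OK], height=0
  node 22: h_left=0, h_right=-1, diff=1 [OK], height=1
  node 8: h_left=1, h_right=1, diff=0 [OK], height=2
  node 29: h_left=-1, h_right=-1, diff=0 [OK], height=0
  node 30: h_left=0, h_right=-1, diff=1 [OK], height=1
  node 42: h_left=-1, h_right=-1, diff=0 [OK], height=0
  node 47: h_left=0, h_right=-1, diff=1 [OK], height=1
  node 38: h_left=1, h_right=1, diff=0 [OK], height=2
  node 27: h_left=2, h_right=2, diff=0 [OK], height=3
All nodes satisfy the balance condition.
Result: Balanced


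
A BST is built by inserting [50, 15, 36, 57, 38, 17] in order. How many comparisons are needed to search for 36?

Search path for 36: 50 -> 15 -> 36
Found: True
Comparisons: 3


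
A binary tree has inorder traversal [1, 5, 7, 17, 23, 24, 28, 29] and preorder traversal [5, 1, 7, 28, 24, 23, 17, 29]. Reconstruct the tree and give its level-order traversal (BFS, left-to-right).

Inorder:  [1, 5, 7, 17, 23, 24, 28, 29]
Preorder: [5, 1, 7, 28, 24, 23, 17, 29]
Algorithm: preorder visits root first, so consume preorder in order;
for each root, split the current inorder slice at that value into
left-subtree inorder and right-subtree inorder, then recurse.
Recursive splits:
  root=5; inorder splits into left=[1], right=[7, 17, 23, 24, 28, 29]
  root=1; inorder splits into left=[], right=[]
  root=7; inorder splits into left=[], right=[17, 23, 24, 28, 29]
  root=28; inorder splits into left=[17, 23, 24], right=[29]
  root=24; inorder splits into left=[17, 23], right=[]
  root=23; inorder splits into left=[17], right=[]
  root=17; inorder splits into left=[], right=[]
  root=29; inorder splits into left=[], right=[]
Reconstructed level-order: [5, 1, 7, 28, 24, 29, 23, 17]


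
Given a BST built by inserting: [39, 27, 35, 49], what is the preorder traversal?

Tree insertion order: [39, 27, 35, 49]
Tree (level-order array): [39, 27, 49, None, 35]
Preorder traversal: [39, 27, 35, 49]


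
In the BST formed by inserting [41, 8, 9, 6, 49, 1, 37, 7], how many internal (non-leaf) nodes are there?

Tree built from: [41, 8, 9, 6, 49, 1, 37, 7]
Tree (level-order array): [41, 8, 49, 6, 9, None, None, 1, 7, None, 37]
Rule: An internal node has at least one child.
Per-node child counts:
  node 41: 2 child(ren)
  node 8: 2 child(ren)
  node 6: 2 child(ren)
  node 1: 0 child(ren)
  node 7: 0 child(ren)
  node 9: 1 child(ren)
  node 37: 0 child(ren)
  node 49: 0 child(ren)
Matching nodes: [41, 8, 6, 9]
Count of internal (non-leaf) nodes: 4


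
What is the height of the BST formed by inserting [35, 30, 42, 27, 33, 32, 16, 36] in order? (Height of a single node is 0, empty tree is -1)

Insertion order: [35, 30, 42, 27, 33, 32, 16, 36]
Tree (level-order array): [35, 30, 42, 27, 33, 36, None, 16, None, 32]
Compute height bottom-up (empty subtree = -1):
  height(16) = 1 + max(-1, -1) = 0
  height(27) = 1 + max(0, -1) = 1
  height(32) = 1 + max(-1, -1) = 0
  height(33) = 1 + max(0, -1) = 1
  height(30) = 1 + max(1, 1) = 2
  height(36) = 1 + max(-1, -1) = 0
  height(42) = 1 + max(0, -1) = 1
  height(35) = 1 + max(2, 1) = 3
Height = 3


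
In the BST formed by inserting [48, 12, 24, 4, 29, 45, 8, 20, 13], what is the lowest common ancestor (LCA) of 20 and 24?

Tree insertion order: [48, 12, 24, 4, 29, 45, 8, 20, 13]
Tree (level-order array): [48, 12, None, 4, 24, None, 8, 20, 29, None, None, 13, None, None, 45]
In a BST, the LCA of p=20, q=24 is the first node v on the
root-to-leaf path with p <= v <= q (go left if both < v, right if both > v).
Walk from root:
  at 48: both 20 and 24 < 48, go left
  at 12: both 20 and 24 > 12, go right
  at 24: 20 <= 24 <= 24, this is the LCA
LCA = 24


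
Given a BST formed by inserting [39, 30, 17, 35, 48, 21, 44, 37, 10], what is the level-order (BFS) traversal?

Tree insertion order: [39, 30, 17, 35, 48, 21, 44, 37, 10]
Tree (level-order array): [39, 30, 48, 17, 35, 44, None, 10, 21, None, 37]
BFS from the root, enqueuing left then right child of each popped node:
  queue [39] -> pop 39, enqueue [30, 48], visited so far: [39]
  queue [30, 48] -> pop 30, enqueue [17, 35], visited so far: [39, 30]
  queue [48, 17, 35] -> pop 48, enqueue [44], visited so far: [39, 30, 48]
  queue [17, 35, 44] -> pop 17, enqueue [10, 21], visited so far: [39, 30, 48, 17]
  queue [35, 44, 10, 21] -> pop 35, enqueue [37], visited so far: [39, 30, 48, 17, 35]
  queue [44, 10, 21, 37] -> pop 44, enqueue [none], visited so far: [39, 30, 48, 17, 35, 44]
  queue [10, 21, 37] -> pop 10, enqueue [none], visited so far: [39, 30, 48, 17, 35, 44, 10]
  queue [21, 37] -> pop 21, enqueue [none], visited so far: [39, 30, 48, 17, 35, 44, 10, 21]
  queue [37] -> pop 37, enqueue [none], visited so far: [39, 30, 48, 17, 35, 44, 10, 21, 37]
Result: [39, 30, 48, 17, 35, 44, 10, 21, 37]


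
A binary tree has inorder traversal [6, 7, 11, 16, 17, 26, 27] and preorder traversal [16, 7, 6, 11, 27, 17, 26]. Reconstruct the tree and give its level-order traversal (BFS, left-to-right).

Inorder:  [6, 7, 11, 16, 17, 26, 27]
Preorder: [16, 7, 6, 11, 27, 17, 26]
Algorithm: preorder visits root first, so consume preorder in order;
for each root, split the current inorder slice at that value into
left-subtree inorder and right-subtree inorder, then recurse.
Recursive splits:
  root=16; inorder splits into left=[6, 7, 11], right=[17, 26, 27]
  root=7; inorder splits into left=[6], right=[11]
  root=6; inorder splits into left=[], right=[]
  root=11; inorder splits into left=[], right=[]
  root=27; inorder splits into left=[17, 26], right=[]
  root=17; inorder splits into left=[], right=[26]
  root=26; inorder splits into left=[], right=[]
Reconstructed level-order: [16, 7, 27, 6, 11, 17, 26]


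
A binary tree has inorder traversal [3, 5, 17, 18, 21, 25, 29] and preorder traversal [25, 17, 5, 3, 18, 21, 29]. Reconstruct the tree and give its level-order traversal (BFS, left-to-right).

Inorder:  [3, 5, 17, 18, 21, 25, 29]
Preorder: [25, 17, 5, 3, 18, 21, 29]
Algorithm: preorder visits root first, so consume preorder in order;
for each root, split the current inorder slice at that value into
left-subtree inorder and right-subtree inorder, then recurse.
Recursive splits:
  root=25; inorder splits into left=[3, 5, 17, 18, 21], right=[29]
  root=17; inorder splits into left=[3, 5], right=[18, 21]
  root=5; inorder splits into left=[3], right=[]
  root=3; inorder splits into left=[], right=[]
  root=18; inorder splits into left=[], right=[21]
  root=21; inorder splits into left=[], right=[]
  root=29; inorder splits into left=[], right=[]
Reconstructed level-order: [25, 17, 29, 5, 18, 3, 21]


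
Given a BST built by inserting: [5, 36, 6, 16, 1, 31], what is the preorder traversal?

Tree insertion order: [5, 36, 6, 16, 1, 31]
Tree (level-order array): [5, 1, 36, None, None, 6, None, None, 16, None, 31]
Preorder traversal: [5, 1, 36, 6, 16, 31]


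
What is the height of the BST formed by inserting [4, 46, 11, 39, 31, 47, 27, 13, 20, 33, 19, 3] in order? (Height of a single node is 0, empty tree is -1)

Insertion order: [4, 46, 11, 39, 31, 47, 27, 13, 20, 33, 19, 3]
Tree (level-order array): [4, 3, 46, None, None, 11, 47, None, 39, None, None, 31, None, 27, 33, 13, None, None, None, None, 20, 19]
Compute height bottom-up (empty subtree = -1):
  height(3) = 1 + max(-1, -1) = 0
  height(19) = 1 + max(-1, -1) = 0
  height(20) = 1 + max(0, -1) = 1
  height(13) = 1 + max(-1, 1) = 2
  height(27) = 1 + max(2, -1) = 3
  height(33) = 1 + max(-1, -1) = 0
  height(31) = 1 + max(3, 0) = 4
  height(39) = 1 + max(4, -1) = 5
  height(11) = 1 + max(-1, 5) = 6
  height(47) = 1 + max(-1, -1) = 0
  height(46) = 1 + max(6, 0) = 7
  height(4) = 1 + max(0, 7) = 8
Height = 8


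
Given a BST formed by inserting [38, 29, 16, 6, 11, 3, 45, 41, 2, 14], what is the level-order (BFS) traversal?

Tree insertion order: [38, 29, 16, 6, 11, 3, 45, 41, 2, 14]
Tree (level-order array): [38, 29, 45, 16, None, 41, None, 6, None, None, None, 3, 11, 2, None, None, 14]
BFS from the root, enqueuing left then right child of each popped node:
  queue [38] -> pop 38, enqueue [29, 45], visited so far: [38]
  queue [29, 45] -> pop 29, enqueue [16], visited so far: [38, 29]
  queue [45, 16] -> pop 45, enqueue [41], visited so far: [38, 29, 45]
  queue [16, 41] -> pop 16, enqueue [6], visited so far: [38, 29, 45, 16]
  queue [41, 6] -> pop 41, enqueue [none], visited so far: [38, 29, 45, 16, 41]
  queue [6] -> pop 6, enqueue [3, 11], visited so far: [38, 29, 45, 16, 41, 6]
  queue [3, 11] -> pop 3, enqueue [2], visited so far: [38, 29, 45, 16, 41, 6, 3]
  queue [11, 2] -> pop 11, enqueue [14], visited so far: [38, 29, 45, 16, 41, 6, 3, 11]
  queue [2, 14] -> pop 2, enqueue [none], visited so far: [38, 29, 45, 16, 41, 6, 3, 11, 2]
  queue [14] -> pop 14, enqueue [none], visited so far: [38, 29, 45, 16, 41, 6, 3, 11, 2, 14]
Result: [38, 29, 45, 16, 41, 6, 3, 11, 2, 14]


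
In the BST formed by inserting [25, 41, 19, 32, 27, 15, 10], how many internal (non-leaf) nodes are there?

Tree built from: [25, 41, 19, 32, 27, 15, 10]
Tree (level-order array): [25, 19, 41, 15, None, 32, None, 10, None, 27]
Rule: An internal node has at least one child.
Per-node child counts:
  node 25: 2 child(ren)
  node 19: 1 child(ren)
  node 15: 1 child(ren)
  node 10: 0 child(ren)
  node 41: 1 child(ren)
  node 32: 1 child(ren)
  node 27: 0 child(ren)
Matching nodes: [25, 19, 15, 41, 32]
Count of internal (non-leaf) nodes: 5


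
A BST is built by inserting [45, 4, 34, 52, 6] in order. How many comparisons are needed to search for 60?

Search path for 60: 45 -> 52
Found: False
Comparisons: 2


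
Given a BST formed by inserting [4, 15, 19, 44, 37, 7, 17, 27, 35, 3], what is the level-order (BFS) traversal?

Tree insertion order: [4, 15, 19, 44, 37, 7, 17, 27, 35, 3]
Tree (level-order array): [4, 3, 15, None, None, 7, 19, None, None, 17, 44, None, None, 37, None, 27, None, None, 35]
BFS from the root, enqueuing left then right child of each popped node:
  queue [4] -> pop 4, enqueue [3, 15], visited so far: [4]
  queue [3, 15] -> pop 3, enqueue [none], visited so far: [4, 3]
  queue [15] -> pop 15, enqueue [7, 19], visited so far: [4, 3, 15]
  queue [7, 19] -> pop 7, enqueue [none], visited so far: [4, 3, 15, 7]
  queue [19] -> pop 19, enqueue [17, 44], visited so far: [4, 3, 15, 7, 19]
  queue [17, 44] -> pop 17, enqueue [none], visited so far: [4, 3, 15, 7, 19, 17]
  queue [44] -> pop 44, enqueue [37], visited so far: [4, 3, 15, 7, 19, 17, 44]
  queue [37] -> pop 37, enqueue [27], visited so far: [4, 3, 15, 7, 19, 17, 44, 37]
  queue [27] -> pop 27, enqueue [35], visited so far: [4, 3, 15, 7, 19, 17, 44, 37, 27]
  queue [35] -> pop 35, enqueue [none], visited so far: [4, 3, 15, 7, 19, 17, 44, 37, 27, 35]
Result: [4, 3, 15, 7, 19, 17, 44, 37, 27, 35]


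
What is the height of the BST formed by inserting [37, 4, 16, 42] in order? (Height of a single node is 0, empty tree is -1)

Insertion order: [37, 4, 16, 42]
Tree (level-order array): [37, 4, 42, None, 16]
Compute height bottom-up (empty subtree = -1):
  height(16) = 1 + max(-1, -1) = 0
  height(4) = 1 + max(-1, 0) = 1
  height(42) = 1 + max(-1, -1) = 0
  height(37) = 1 + max(1, 0) = 2
Height = 2


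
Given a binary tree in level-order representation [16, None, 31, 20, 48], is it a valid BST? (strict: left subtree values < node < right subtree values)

Level-order array: [16, None, 31, 20, 48]
Validate using subtree bounds (lo, hi): at each node, require lo < value < hi,
then recurse left with hi=value and right with lo=value.
Preorder trace (stopping at first violation):
  at node 16 with bounds (-inf, +inf): OK
  at node 31 with bounds (16, +inf): OK
  at node 20 with bounds (16, 31): OK
  at node 48 with bounds (31, +inf): OK
No violation found at any node.
Result: Valid BST


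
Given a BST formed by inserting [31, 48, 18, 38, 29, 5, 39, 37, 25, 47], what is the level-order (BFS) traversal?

Tree insertion order: [31, 48, 18, 38, 29, 5, 39, 37, 25, 47]
Tree (level-order array): [31, 18, 48, 5, 29, 38, None, None, None, 25, None, 37, 39, None, None, None, None, None, 47]
BFS from the root, enqueuing left then right child of each popped node:
  queue [31] -> pop 31, enqueue [18, 48], visited so far: [31]
  queue [18, 48] -> pop 18, enqueue [5, 29], visited so far: [31, 18]
  queue [48, 5, 29] -> pop 48, enqueue [38], visited so far: [31, 18, 48]
  queue [5, 29, 38] -> pop 5, enqueue [none], visited so far: [31, 18, 48, 5]
  queue [29, 38] -> pop 29, enqueue [25], visited so far: [31, 18, 48, 5, 29]
  queue [38, 25] -> pop 38, enqueue [37, 39], visited so far: [31, 18, 48, 5, 29, 38]
  queue [25, 37, 39] -> pop 25, enqueue [none], visited so far: [31, 18, 48, 5, 29, 38, 25]
  queue [37, 39] -> pop 37, enqueue [none], visited so far: [31, 18, 48, 5, 29, 38, 25, 37]
  queue [39] -> pop 39, enqueue [47], visited so far: [31, 18, 48, 5, 29, 38, 25, 37, 39]
  queue [47] -> pop 47, enqueue [none], visited so far: [31, 18, 48, 5, 29, 38, 25, 37, 39, 47]
Result: [31, 18, 48, 5, 29, 38, 25, 37, 39, 47]


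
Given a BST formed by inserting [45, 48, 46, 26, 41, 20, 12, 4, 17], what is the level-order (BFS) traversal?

Tree insertion order: [45, 48, 46, 26, 41, 20, 12, 4, 17]
Tree (level-order array): [45, 26, 48, 20, 41, 46, None, 12, None, None, None, None, None, 4, 17]
BFS from the root, enqueuing left then right child of each popped node:
  queue [45] -> pop 45, enqueue [26, 48], visited so far: [45]
  queue [26, 48] -> pop 26, enqueue [20, 41], visited so far: [45, 26]
  queue [48, 20, 41] -> pop 48, enqueue [46], visited so far: [45, 26, 48]
  queue [20, 41, 46] -> pop 20, enqueue [12], visited so far: [45, 26, 48, 20]
  queue [41, 46, 12] -> pop 41, enqueue [none], visited so far: [45, 26, 48, 20, 41]
  queue [46, 12] -> pop 46, enqueue [none], visited so far: [45, 26, 48, 20, 41, 46]
  queue [12] -> pop 12, enqueue [4, 17], visited so far: [45, 26, 48, 20, 41, 46, 12]
  queue [4, 17] -> pop 4, enqueue [none], visited so far: [45, 26, 48, 20, 41, 46, 12, 4]
  queue [17] -> pop 17, enqueue [none], visited so far: [45, 26, 48, 20, 41, 46, 12, 4, 17]
Result: [45, 26, 48, 20, 41, 46, 12, 4, 17]


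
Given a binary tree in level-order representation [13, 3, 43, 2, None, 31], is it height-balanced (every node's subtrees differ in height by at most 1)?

Tree (level-order array): [13, 3, 43, 2, None, 31]
Definition: a tree is height-balanced if, at every node, |h(left) - h(right)| <= 1 (empty subtree has height -1).
Bottom-up per-node check:
  node 2: h_left=-1, h_right=-1, diff=0 [OK], height=0
  node 3: h_left=0, h_right=-1, diff=1 [OK], height=1
  node 31: h_left=-1, h_right=-1, diff=0 [OK], height=0
  node 43: h_left=0, h_right=-1, diff=1 [OK], height=1
  node 13: h_left=1, h_right=1, diff=0 [OK], height=2
All nodes satisfy the balance condition.
Result: Balanced


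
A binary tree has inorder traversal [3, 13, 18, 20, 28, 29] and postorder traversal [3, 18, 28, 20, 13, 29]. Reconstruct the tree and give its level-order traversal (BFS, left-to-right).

Inorder:   [3, 13, 18, 20, 28, 29]
Postorder: [3, 18, 28, 20, 13, 29]
Algorithm: postorder visits root last, so walk postorder right-to-left;
each value is the root of the current inorder slice — split it at that
value, recurse on the right subtree first, then the left.
Recursive splits:
  root=29; inorder splits into left=[3, 13, 18, 20, 28], right=[]
  root=13; inorder splits into left=[3], right=[18, 20, 28]
  root=20; inorder splits into left=[18], right=[28]
  root=28; inorder splits into left=[], right=[]
  root=18; inorder splits into left=[], right=[]
  root=3; inorder splits into left=[], right=[]
Reconstructed level-order: [29, 13, 3, 20, 18, 28]


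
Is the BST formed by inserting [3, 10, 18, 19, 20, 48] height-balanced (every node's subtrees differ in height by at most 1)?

Tree (level-order array): [3, None, 10, None, 18, None, 19, None, 20, None, 48]
Definition: a tree is height-balanced if, at every node, |h(left) - h(right)| <= 1 (empty subtree has height -1).
Bottom-up per-node check:
  node 48: h_left=-1, h_right=-1, diff=0 [OK], height=0
  node 20: h_left=-1, h_right=0, diff=1 [OK], height=1
  node 19: h_left=-1, h_right=1, diff=2 [FAIL (|-1-1|=2 > 1)], height=2
  node 18: h_left=-1, h_right=2, diff=3 [FAIL (|-1-2|=3 > 1)], height=3
  node 10: h_left=-1, h_right=3, diff=4 [FAIL (|-1-3|=4 > 1)], height=4
  node 3: h_left=-1, h_right=4, diff=5 [FAIL (|-1-4|=5 > 1)], height=5
Node 19 violates the condition: |-1 - 1| = 2 > 1.
Result: Not balanced


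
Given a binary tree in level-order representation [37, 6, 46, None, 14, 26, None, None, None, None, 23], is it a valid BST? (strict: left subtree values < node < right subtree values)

Level-order array: [37, 6, 46, None, 14, 26, None, None, None, None, 23]
Validate using subtree bounds (lo, hi): at each node, require lo < value < hi,
then recurse left with hi=value and right with lo=value.
Preorder trace (stopping at first violation):
  at node 37 with bounds (-inf, +inf): OK
  at node 6 with bounds (-inf, 37): OK
  at node 14 with bounds (6, 37): OK
  at node 46 with bounds (37, +inf): OK
  at node 26 with bounds (37, 46): VIOLATION
Node 26 violates its bound: not (37 < 26 < 46).
Result: Not a valid BST


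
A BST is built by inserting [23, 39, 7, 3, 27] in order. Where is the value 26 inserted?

Starting tree (level order): [23, 7, 39, 3, None, 27]
Insertion path: 23 -> 39 -> 27
Result: insert 26 as left child of 27
Final tree (level order): [23, 7, 39, 3, None, 27, None, None, None, 26]


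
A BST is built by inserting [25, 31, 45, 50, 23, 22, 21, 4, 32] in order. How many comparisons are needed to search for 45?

Search path for 45: 25 -> 31 -> 45
Found: True
Comparisons: 3


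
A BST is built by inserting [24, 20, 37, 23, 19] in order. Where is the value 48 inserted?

Starting tree (level order): [24, 20, 37, 19, 23]
Insertion path: 24 -> 37
Result: insert 48 as right child of 37
Final tree (level order): [24, 20, 37, 19, 23, None, 48]


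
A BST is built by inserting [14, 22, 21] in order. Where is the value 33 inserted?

Starting tree (level order): [14, None, 22, 21]
Insertion path: 14 -> 22
Result: insert 33 as right child of 22
Final tree (level order): [14, None, 22, 21, 33]


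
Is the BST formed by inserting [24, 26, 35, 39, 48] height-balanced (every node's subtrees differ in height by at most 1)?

Tree (level-order array): [24, None, 26, None, 35, None, 39, None, 48]
Definition: a tree is height-balanced if, at every node, |h(left) - h(right)| <= 1 (empty subtree has height -1).
Bottom-up per-node check:
  node 48: h_left=-1, h_right=-1, diff=0 [OK], height=0
  node 39: h_left=-1, h_right=0, diff=1 [OK], height=1
  node 35: h_left=-1, h_right=1, diff=2 [FAIL (|-1-1|=2 > 1)], height=2
  node 26: h_left=-1, h_right=2, diff=3 [FAIL (|-1-2|=3 > 1)], height=3
  node 24: h_left=-1, h_right=3, diff=4 [FAIL (|-1-3|=4 > 1)], height=4
Node 35 violates the condition: |-1 - 1| = 2 > 1.
Result: Not balanced


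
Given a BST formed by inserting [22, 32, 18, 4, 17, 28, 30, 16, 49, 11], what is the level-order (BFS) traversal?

Tree insertion order: [22, 32, 18, 4, 17, 28, 30, 16, 49, 11]
Tree (level-order array): [22, 18, 32, 4, None, 28, 49, None, 17, None, 30, None, None, 16, None, None, None, 11]
BFS from the root, enqueuing left then right child of each popped node:
  queue [22] -> pop 22, enqueue [18, 32], visited so far: [22]
  queue [18, 32] -> pop 18, enqueue [4], visited so far: [22, 18]
  queue [32, 4] -> pop 32, enqueue [28, 49], visited so far: [22, 18, 32]
  queue [4, 28, 49] -> pop 4, enqueue [17], visited so far: [22, 18, 32, 4]
  queue [28, 49, 17] -> pop 28, enqueue [30], visited so far: [22, 18, 32, 4, 28]
  queue [49, 17, 30] -> pop 49, enqueue [none], visited so far: [22, 18, 32, 4, 28, 49]
  queue [17, 30] -> pop 17, enqueue [16], visited so far: [22, 18, 32, 4, 28, 49, 17]
  queue [30, 16] -> pop 30, enqueue [none], visited so far: [22, 18, 32, 4, 28, 49, 17, 30]
  queue [16] -> pop 16, enqueue [11], visited so far: [22, 18, 32, 4, 28, 49, 17, 30, 16]
  queue [11] -> pop 11, enqueue [none], visited so far: [22, 18, 32, 4, 28, 49, 17, 30, 16, 11]
Result: [22, 18, 32, 4, 28, 49, 17, 30, 16, 11]


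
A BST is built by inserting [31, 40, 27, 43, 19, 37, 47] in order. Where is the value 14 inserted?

Starting tree (level order): [31, 27, 40, 19, None, 37, 43, None, None, None, None, None, 47]
Insertion path: 31 -> 27 -> 19
Result: insert 14 as left child of 19
Final tree (level order): [31, 27, 40, 19, None, 37, 43, 14, None, None, None, None, 47]


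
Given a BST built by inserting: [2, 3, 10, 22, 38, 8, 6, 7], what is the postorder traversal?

Tree insertion order: [2, 3, 10, 22, 38, 8, 6, 7]
Tree (level-order array): [2, None, 3, None, 10, 8, 22, 6, None, None, 38, None, 7]
Postorder traversal: [7, 6, 8, 38, 22, 10, 3, 2]


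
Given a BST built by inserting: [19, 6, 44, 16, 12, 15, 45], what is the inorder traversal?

Tree insertion order: [19, 6, 44, 16, 12, 15, 45]
Tree (level-order array): [19, 6, 44, None, 16, None, 45, 12, None, None, None, None, 15]
Inorder traversal: [6, 12, 15, 16, 19, 44, 45]


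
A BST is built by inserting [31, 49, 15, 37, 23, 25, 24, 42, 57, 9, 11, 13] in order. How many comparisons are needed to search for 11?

Search path for 11: 31 -> 15 -> 9 -> 11
Found: True
Comparisons: 4


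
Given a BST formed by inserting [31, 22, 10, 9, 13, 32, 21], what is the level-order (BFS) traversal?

Tree insertion order: [31, 22, 10, 9, 13, 32, 21]
Tree (level-order array): [31, 22, 32, 10, None, None, None, 9, 13, None, None, None, 21]
BFS from the root, enqueuing left then right child of each popped node:
  queue [31] -> pop 31, enqueue [22, 32], visited so far: [31]
  queue [22, 32] -> pop 22, enqueue [10], visited so far: [31, 22]
  queue [32, 10] -> pop 32, enqueue [none], visited so far: [31, 22, 32]
  queue [10] -> pop 10, enqueue [9, 13], visited so far: [31, 22, 32, 10]
  queue [9, 13] -> pop 9, enqueue [none], visited so far: [31, 22, 32, 10, 9]
  queue [13] -> pop 13, enqueue [21], visited so far: [31, 22, 32, 10, 9, 13]
  queue [21] -> pop 21, enqueue [none], visited so far: [31, 22, 32, 10, 9, 13, 21]
Result: [31, 22, 32, 10, 9, 13, 21]


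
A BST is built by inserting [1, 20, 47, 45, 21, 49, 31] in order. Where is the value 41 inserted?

Starting tree (level order): [1, None, 20, None, 47, 45, 49, 21, None, None, None, None, 31]
Insertion path: 1 -> 20 -> 47 -> 45 -> 21 -> 31
Result: insert 41 as right child of 31
Final tree (level order): [1, None, 20, None, 47, 45, 49, 21, None, None, None, None, 31, None, 41]


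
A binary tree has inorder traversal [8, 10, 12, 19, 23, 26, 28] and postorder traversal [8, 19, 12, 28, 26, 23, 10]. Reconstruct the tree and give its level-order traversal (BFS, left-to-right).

Inorder:   [8, 10, 12, 19, 23, 26, 28]
Postorder: [8, 19, 12, 28, 26, 23, 10]
Algorithm: postorder visits root last, so walk postorder right-to-left;
each value is the root of the current inorder slice — split it at that
value, recurse on the right subtree first, then the left.
Recursive splits:
  root=10; inorder splits into left=[8], right=[12, 19, 23, 26, 28]
  root=23; inorder splits into left=[12, 19], right=[26, 28]
  root=26; inorder splits into left=[], right=[28]
  root=28; inorder splits into left=[], right=[]
  root=12; inorder splits into left=[], right=[19]
  root=19; inorder splits into left=[], right=[]
  root=8; inorder splits into left=[], right=[]
Reconstructed level-order: [10, 8, 23, 12, 26, 19, 28]


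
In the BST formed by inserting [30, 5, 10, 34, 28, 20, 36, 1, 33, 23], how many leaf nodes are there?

Tree built from: [30, 5, 10, 34, 28, 20, 36, 1, 33, 23]
Tree (level-order array): [30, 5, 34, 1, 10, 33, 36, None, None, None, 28, None, None, None, None, 20, None, None, 23]
Rule: A leaf has 0 children.
Per-node child counts:
  node 30: 2 child(ren)
  node 5: 2 child(ren)
  node 1: 0 child(ren)
  node 10: 1 child(ren)
  node 28: 1 child(ren)
  node 20: 1 child(ren)
  node 23: 0 child(ren)
  node 34: 2 child(ren)
  node 33: 0 child(ren)
  node 36: 0 child(ren)
Matching nodes: [1, 23, 33, 36]
Count of leaf nodes: 4


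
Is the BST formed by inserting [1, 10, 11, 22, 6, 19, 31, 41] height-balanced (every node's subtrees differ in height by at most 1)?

Tree (level-order array): [1, None, 10, 6, 11, None, None, None, 22, 19, 31, None, None, None, 41]
Definition: a tree is height-balanced if, at every node, |h(left) - h(right)| <= 1 (empty subtree has height -1).
Bottom-up per-node check:
  node 6: h_left=-1, h_right=-1, diff=0 [OK], height=0
  node 19: h_left=-1, h_right=-1, diff=0 [OK], height=0
  node 41: h_left=-1, h_right=-1, diff=0 [OK], height=0
  node 31: h_left=-1, h_right=0, diff=1 [OK], height=1
  node 22: h_left=0, h_right=1, diff=1 [OK], height=2
  node 11: h_left=-1, h_right=2, diff=3 [FAIL (|-1-2|=3 > 1)], height=3
  node 10: h_left=0, h_right=3, diff=3 [FAIL (|0-3|=3 > 1)], height=4
  node 1: h_left=-1, h_right=4, diff=5 [FAIL (|-1-4|=5 > 1)], height=5
Node 11 violates the condition: |-1 - 2| = 3 > 1.
Result: Not balanced


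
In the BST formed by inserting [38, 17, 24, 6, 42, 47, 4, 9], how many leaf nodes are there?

Tree built from: [38, 17, 24, 6, 42, 47, 4, 9]
Tree (level-order array): [38, 17, 42, 6, 24, None, 47, 4, 9]
Rule: A leaf has 0 children.
Per-node child counts:
  node 38: 2 child(ren)
  node 17: 2 child(ren)
  node 6: 2 child(ren)
  node 4: 0 child(ren)
  node 9: 0 child(ren)
  node 24: 0 child(ren)
  node 42: 1 child(ren)
  node 47: 0 child(ren)
Matching nodes: [4, 9, 24, 47]
Count of leaf nodes: 4


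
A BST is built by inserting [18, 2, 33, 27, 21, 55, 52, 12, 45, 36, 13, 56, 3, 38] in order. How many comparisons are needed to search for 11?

Search path for 11: 18 -> 2 -> 12 -> 3
Found: False
Comparisons: 4


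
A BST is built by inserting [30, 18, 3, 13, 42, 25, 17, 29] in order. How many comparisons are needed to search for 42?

Search path for 42: 30 -> 42
Found: True
Comparisons: 2


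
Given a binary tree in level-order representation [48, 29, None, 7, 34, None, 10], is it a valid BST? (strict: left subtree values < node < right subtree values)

Level-order array: [48, 29, None, 7, 34, None, 10]
Validate using subtree bounds (lo, hi): at each node, require lo < value < hi,
then recurse left with hi=value and right with lo=value.
Preorder trace (stopping at first violation):
  at node 48 with bounds (-inf, +inf): OK
  at node 29 with bounds (-inf, 48): OK
  at node 7 with bounds (-inf, 29): OK
  at node 10 with bounds (7, 29): OK
  at node 34 with bounds (29, 48): OK
No violation found at any node.
Result: Valid BST
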